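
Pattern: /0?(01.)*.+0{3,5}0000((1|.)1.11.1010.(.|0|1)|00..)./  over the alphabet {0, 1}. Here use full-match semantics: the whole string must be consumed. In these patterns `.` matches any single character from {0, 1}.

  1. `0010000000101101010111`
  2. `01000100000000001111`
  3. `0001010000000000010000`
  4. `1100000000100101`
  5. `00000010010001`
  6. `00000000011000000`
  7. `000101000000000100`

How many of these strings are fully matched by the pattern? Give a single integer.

1

1 → no match
2 → no match
3 → no match
4 → no match
5 → no match
6 → no match
7 → match
Total matched: 1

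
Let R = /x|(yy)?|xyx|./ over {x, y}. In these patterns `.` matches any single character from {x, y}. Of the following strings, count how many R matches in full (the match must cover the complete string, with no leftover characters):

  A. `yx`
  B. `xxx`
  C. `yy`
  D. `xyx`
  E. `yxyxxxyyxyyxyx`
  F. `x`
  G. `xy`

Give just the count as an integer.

A. `yx` → no match
B. `xxx` → no match
C. `yy` → match
D. `xyx` → match
E → no match
F. `x` → match
G. `xy` → no match
Total matched: 3

3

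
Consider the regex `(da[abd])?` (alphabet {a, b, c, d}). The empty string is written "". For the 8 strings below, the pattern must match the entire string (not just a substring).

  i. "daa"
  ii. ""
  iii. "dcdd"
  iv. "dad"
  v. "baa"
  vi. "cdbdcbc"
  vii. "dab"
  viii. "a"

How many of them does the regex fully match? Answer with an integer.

4

i → match
ii → match
iii → no match
iv → match
v → no match
vi → no match
vii → match
viii → no match
Total matched: 4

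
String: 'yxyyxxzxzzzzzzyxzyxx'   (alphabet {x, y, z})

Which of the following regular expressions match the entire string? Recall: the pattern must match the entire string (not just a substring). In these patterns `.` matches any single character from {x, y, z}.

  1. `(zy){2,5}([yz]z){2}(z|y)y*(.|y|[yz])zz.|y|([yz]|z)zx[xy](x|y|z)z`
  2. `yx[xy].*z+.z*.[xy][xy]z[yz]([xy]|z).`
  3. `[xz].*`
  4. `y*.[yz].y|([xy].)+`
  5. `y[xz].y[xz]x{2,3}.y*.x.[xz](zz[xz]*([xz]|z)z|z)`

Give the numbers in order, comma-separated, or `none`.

2

1 → no match
2 → match
3 → no match
4 → no match
5 → no match — must end with 'z'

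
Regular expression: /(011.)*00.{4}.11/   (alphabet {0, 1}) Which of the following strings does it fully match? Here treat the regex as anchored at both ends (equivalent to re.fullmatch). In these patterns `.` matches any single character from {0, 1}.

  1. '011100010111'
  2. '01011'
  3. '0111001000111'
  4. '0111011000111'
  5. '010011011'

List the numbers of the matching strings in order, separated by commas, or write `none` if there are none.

3

1 → no match
2 → no match
3 → match
4 → no match
5 → no match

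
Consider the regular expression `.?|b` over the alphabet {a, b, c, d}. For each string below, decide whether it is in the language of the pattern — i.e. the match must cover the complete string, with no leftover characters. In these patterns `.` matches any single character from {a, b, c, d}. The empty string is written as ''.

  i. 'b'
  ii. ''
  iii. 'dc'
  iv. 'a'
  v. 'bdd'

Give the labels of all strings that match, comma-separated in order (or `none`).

i → match
ii → match
iii → no match
iv → match
v → no match

i, ii, iv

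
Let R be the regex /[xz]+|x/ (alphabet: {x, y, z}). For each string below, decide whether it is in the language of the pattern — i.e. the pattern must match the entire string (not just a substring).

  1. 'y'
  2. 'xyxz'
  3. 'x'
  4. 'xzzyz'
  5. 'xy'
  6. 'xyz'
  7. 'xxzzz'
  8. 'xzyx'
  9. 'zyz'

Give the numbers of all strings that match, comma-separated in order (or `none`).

1 → no match
2 → no match
3 → match
4 → no match
5 → no match
6 → no match
7 → match
8 → no match
9 → no match

3, 7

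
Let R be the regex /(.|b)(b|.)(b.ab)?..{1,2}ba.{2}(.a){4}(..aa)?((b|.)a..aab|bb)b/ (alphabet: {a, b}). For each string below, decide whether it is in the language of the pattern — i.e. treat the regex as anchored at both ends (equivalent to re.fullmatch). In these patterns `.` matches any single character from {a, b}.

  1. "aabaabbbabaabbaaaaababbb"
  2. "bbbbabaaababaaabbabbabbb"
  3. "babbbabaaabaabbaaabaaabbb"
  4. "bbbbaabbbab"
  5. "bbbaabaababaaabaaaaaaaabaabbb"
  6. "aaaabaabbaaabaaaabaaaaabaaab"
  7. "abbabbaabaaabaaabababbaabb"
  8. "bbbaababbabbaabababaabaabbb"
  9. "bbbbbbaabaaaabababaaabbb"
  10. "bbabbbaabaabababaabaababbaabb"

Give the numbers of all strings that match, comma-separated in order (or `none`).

1 → match
2 → no match
3 → no match
4 → no match
5 → no match
6 → no match
7 → no match
8 → match
9 → match
10 → match

1, 8, 9, 10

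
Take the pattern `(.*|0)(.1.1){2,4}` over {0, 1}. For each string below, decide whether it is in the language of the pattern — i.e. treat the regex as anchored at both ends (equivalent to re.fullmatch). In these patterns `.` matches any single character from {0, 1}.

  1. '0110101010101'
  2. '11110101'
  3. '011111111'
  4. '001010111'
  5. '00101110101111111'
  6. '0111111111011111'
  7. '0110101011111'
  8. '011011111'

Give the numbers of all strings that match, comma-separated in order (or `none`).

1, 2, 3, 4, 5, 6, 7, 8

1 → match
2 → match
3 → match
4 → match
5 → match
6 → match
7 → match
8 → match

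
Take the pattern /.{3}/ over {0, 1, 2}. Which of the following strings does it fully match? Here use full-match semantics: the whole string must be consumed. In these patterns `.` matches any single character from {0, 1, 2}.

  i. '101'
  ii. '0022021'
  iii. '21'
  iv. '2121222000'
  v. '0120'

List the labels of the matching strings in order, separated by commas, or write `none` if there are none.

i

i → match
ii → no match
iii → no match
iv → no match
v → no match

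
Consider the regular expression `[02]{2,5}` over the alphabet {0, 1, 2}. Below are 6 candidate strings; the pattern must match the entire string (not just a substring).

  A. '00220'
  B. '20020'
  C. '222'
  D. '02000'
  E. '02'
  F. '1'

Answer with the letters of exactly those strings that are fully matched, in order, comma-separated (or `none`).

A, B, C, D, E

A → match
B → match
C → match
D → match
E → match
F → no match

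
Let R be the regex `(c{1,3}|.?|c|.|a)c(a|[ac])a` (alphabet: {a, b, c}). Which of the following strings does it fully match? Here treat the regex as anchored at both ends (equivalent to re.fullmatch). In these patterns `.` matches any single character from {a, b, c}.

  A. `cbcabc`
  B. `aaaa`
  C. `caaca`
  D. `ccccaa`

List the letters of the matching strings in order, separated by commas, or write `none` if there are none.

D

A → no match — must end with `a`
B → no match
C → no match
D → match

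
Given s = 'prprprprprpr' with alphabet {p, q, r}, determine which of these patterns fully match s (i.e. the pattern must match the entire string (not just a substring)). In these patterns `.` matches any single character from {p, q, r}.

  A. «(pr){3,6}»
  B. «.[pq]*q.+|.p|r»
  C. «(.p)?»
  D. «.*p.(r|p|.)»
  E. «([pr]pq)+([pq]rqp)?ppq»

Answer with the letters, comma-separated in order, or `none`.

A

A → match
B → no match
C → no match
D → no match
E → no match — must end with 'ppq'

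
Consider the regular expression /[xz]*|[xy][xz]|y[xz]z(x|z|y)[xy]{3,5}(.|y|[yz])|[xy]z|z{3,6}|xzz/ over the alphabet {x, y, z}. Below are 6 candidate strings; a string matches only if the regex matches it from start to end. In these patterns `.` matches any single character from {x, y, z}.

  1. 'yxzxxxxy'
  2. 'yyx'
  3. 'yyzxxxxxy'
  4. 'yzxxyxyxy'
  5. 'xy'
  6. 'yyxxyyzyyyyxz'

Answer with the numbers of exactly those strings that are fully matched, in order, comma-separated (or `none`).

1 → match
2 → no match
3 → no match
4 → no match
5 → no match
6 → no match

1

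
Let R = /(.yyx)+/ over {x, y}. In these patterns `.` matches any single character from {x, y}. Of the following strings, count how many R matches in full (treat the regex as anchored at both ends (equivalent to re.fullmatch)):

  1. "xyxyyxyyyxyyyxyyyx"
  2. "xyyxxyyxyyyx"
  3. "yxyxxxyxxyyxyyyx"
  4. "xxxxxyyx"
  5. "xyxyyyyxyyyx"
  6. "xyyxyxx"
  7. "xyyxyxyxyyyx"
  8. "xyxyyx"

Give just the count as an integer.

1

1 → no match
2 → match
3 → no match
4 → no match
5 → no match
6 → no match — must end with "yyx"
7 → no match
8 → no match
Total matched: 1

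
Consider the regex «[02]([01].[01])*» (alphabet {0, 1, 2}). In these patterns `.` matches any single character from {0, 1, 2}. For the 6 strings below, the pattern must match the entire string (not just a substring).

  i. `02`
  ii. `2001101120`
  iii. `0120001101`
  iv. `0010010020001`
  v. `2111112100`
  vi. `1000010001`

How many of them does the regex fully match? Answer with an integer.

i → no match
ii → match
iii → match
iv → match
v → no match
vi → no match
Total matched: 3

3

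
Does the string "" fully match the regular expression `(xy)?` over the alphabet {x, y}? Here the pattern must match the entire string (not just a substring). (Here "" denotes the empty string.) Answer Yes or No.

Yes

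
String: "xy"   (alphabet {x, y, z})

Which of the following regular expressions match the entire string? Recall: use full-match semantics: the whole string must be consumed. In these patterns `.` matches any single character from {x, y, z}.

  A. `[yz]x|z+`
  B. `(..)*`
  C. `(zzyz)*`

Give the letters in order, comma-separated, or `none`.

B

A → no match
B → match
C → no match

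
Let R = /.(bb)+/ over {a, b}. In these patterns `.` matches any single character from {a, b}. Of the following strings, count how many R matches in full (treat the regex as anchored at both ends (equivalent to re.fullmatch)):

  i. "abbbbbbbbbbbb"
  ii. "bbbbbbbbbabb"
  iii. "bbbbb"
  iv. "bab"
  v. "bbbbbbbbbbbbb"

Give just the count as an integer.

3

i → match
ii. "bbbbbbbbbabb" → no match
iii. "bbbbb" → match
iv. "bab" → no match — must end with "bb"
v → match
Total matched: 3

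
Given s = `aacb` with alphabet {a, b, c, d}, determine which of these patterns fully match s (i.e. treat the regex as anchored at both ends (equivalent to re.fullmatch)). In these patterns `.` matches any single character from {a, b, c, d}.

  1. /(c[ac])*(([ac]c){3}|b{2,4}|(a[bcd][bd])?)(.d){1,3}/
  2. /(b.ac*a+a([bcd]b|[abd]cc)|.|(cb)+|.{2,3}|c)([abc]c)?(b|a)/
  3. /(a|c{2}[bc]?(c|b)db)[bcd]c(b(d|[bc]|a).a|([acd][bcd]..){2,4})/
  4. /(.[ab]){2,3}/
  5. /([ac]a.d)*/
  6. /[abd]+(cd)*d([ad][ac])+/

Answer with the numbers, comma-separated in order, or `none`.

1 → no match — must end with `d`
2 → match
3 → no match
4 → match
5 → no match
6 → no match

2, 4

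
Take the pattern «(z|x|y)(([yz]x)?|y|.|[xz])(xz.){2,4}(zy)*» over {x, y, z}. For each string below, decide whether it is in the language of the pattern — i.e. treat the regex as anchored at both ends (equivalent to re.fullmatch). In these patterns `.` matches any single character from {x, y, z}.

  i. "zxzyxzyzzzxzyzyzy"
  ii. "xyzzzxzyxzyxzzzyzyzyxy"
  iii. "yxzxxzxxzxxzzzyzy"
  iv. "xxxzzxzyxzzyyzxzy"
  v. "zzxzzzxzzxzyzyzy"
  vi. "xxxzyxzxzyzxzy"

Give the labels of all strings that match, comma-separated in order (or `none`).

iii

i → no match
ii → no match
iii → match
iv → no match
v → no match
vi → no match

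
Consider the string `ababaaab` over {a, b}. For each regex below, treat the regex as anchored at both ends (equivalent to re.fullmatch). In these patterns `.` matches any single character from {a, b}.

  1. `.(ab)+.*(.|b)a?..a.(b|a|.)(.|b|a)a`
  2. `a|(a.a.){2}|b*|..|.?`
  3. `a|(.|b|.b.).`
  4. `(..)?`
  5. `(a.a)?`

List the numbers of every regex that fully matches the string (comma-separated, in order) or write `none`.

1 → no match — must end with `a`
2 → match
3 → no match
4 → no match
5 → no match

2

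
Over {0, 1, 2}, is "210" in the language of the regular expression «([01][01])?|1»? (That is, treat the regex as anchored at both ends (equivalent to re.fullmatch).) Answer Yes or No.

No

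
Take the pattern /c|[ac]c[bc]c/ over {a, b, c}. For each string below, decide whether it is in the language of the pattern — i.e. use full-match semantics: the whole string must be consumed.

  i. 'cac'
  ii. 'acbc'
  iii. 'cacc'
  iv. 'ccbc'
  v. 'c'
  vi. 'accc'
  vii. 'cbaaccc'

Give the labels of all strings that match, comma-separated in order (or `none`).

ii, iv, v, vi

i → no match
ii → match
iii → no match
iv → match
v → match
vi → match
vii → no match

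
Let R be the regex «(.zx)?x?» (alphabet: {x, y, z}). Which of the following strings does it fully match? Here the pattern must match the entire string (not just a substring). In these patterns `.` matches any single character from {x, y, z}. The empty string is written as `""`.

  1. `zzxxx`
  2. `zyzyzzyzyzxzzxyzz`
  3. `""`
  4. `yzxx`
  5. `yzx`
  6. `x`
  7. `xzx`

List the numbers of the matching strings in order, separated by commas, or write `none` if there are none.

1 → no match
2 → no match
3 → match
4 → match
5 → match
6 → match
7 → match

3, 4, 5, 6, 7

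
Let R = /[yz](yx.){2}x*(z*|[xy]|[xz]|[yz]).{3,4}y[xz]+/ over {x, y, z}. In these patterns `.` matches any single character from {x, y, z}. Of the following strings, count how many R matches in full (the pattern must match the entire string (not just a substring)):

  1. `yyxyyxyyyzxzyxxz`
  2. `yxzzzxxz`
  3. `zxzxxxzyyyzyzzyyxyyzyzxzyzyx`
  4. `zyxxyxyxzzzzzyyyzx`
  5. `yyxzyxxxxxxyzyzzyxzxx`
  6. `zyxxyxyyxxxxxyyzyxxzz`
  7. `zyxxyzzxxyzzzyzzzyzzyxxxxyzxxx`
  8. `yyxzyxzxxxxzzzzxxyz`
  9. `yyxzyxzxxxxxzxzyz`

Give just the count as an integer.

5

1 → match
2 → no match
3 → no match
4 → match
5 → match
6 → no match
7 → no match
8 → match
9 → match
Total matched: 5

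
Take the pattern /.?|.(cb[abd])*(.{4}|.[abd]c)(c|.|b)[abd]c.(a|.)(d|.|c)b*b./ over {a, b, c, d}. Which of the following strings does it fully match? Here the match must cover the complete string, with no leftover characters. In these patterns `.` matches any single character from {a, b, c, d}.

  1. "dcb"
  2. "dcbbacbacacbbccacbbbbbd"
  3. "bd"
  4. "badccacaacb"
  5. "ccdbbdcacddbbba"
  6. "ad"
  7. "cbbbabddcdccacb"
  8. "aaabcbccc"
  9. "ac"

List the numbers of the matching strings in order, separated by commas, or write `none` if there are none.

none

1 → no match
2 → no match
3 → no match
4 → no match
5 → no match
6 → no match
7 → no match
8 → no match
9 → no match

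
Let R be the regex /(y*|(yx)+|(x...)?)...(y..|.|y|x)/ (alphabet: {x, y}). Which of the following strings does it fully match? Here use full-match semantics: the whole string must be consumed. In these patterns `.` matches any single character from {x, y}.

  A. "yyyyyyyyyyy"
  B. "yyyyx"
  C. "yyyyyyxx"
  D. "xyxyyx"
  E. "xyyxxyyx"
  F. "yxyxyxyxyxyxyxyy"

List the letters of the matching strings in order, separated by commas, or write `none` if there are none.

A, B, C, D, E, F

A → match
B → match
C → match
D → match
E → match
F → match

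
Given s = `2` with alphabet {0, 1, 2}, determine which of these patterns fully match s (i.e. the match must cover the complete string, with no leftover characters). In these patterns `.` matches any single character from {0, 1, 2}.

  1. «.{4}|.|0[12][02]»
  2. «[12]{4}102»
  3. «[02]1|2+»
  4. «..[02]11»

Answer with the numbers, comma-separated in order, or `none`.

1 → match
2 → no match — must end with `102`
3 → match
4 → no match — must end with `11`

1, 3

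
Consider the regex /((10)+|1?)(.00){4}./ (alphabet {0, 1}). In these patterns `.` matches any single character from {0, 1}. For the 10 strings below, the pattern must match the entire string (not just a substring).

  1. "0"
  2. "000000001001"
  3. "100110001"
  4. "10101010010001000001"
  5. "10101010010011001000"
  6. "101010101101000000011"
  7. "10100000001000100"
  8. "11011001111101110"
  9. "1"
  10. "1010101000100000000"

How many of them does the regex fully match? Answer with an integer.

1 → no match
2 → no match
3 → no match
4 → no match
5 → no match
6 → no match
7 → no match
8 → no match
9 → no match
10 → no match
Total matched: 0

0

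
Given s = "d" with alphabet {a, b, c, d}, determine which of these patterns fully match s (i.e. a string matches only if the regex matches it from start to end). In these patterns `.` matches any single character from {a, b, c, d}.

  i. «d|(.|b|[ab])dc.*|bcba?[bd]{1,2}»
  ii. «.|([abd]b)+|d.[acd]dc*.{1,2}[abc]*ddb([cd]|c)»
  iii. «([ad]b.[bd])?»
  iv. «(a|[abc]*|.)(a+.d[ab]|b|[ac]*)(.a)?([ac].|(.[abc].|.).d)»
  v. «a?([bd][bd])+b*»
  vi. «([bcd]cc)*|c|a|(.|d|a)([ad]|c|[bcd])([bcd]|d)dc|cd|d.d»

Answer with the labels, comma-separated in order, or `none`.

i, ii

i → match
ii → match
iii → no match
iv → no match
v → no match
vi → no match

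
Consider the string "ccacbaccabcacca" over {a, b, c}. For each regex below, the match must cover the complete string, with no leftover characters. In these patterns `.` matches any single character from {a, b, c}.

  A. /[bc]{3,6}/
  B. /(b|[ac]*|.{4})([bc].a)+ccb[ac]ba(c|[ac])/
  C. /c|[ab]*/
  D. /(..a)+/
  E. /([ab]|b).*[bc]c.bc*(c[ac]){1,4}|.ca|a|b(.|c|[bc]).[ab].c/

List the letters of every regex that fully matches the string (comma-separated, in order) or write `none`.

D

A → no match
B → no match
C → no match
D → match
E → no match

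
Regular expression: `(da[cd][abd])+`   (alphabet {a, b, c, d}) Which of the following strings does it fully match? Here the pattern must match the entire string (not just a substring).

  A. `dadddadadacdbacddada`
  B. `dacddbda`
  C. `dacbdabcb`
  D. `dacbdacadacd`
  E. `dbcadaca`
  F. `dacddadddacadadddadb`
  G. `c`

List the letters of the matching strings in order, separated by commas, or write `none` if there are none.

A → no match
B → no match
C → no match
D → match
E → no match — must start with `da`
F → match
G → no match — must start with `da`

D, F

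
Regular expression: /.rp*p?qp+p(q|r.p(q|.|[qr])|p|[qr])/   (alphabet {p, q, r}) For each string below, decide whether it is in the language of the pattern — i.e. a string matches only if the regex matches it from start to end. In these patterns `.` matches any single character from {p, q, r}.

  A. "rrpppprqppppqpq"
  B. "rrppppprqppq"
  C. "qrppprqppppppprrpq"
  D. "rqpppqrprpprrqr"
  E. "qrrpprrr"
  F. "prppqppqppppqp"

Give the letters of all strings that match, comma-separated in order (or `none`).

A → no match
B → no match
C → no match
D → no match
E → no match
F → no match

none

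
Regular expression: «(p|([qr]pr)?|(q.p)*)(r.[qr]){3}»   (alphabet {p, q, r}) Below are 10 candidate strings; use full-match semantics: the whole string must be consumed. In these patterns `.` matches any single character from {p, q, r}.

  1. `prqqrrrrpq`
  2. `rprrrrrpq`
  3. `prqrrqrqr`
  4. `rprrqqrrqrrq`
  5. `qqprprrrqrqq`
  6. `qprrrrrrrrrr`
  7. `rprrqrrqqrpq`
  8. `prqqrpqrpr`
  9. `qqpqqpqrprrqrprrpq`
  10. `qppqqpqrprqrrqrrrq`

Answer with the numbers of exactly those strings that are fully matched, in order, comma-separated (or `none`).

1 → match
2 → match
3 → no match
4 → match
5 → match
6 → match
7 → match
8 → match
9 → match
10 → match

1, 2, 4, 5, 6, 7, 8, 9, 10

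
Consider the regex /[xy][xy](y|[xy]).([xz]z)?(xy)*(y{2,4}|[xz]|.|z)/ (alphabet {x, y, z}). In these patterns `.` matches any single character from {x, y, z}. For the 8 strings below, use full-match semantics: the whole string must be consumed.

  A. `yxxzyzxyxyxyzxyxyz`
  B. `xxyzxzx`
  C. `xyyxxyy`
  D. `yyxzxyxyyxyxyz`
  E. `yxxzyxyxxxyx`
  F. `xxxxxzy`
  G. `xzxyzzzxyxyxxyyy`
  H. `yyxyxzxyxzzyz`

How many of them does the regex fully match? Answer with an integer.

3

A → no match
B. `xxyzxzx` → match
C. `xyyxxyy` → match
D → no match
E. `yxxzyxyxxxyx` → no match
F. `xxxxxzy` → match
G → no match
H → no match
Total matched: 3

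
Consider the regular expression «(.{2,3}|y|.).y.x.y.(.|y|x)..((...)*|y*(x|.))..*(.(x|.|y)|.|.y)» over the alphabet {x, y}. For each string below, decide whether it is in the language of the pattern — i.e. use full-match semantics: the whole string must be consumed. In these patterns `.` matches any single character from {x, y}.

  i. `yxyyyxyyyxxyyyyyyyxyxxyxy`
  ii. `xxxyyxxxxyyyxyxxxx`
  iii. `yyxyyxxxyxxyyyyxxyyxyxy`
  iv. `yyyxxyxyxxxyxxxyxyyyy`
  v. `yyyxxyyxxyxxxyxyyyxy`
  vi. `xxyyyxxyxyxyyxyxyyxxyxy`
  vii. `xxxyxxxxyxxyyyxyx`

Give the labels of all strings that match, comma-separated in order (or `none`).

i → match
ii → no match
iii → match
iv → no match
v → match
vi → match
vii → no match

i, iii, v, vi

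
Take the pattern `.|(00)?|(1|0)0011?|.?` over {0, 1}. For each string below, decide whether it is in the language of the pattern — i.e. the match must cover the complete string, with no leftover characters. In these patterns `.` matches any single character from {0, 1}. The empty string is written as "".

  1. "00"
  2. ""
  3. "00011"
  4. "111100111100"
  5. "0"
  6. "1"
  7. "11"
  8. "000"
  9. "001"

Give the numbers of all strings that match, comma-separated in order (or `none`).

1 → match
2 → match
3 → match
4 → no match
5 → match
6 → match
7 → no match
8 → no match
9 → no match

1, 2, 3, 5, 6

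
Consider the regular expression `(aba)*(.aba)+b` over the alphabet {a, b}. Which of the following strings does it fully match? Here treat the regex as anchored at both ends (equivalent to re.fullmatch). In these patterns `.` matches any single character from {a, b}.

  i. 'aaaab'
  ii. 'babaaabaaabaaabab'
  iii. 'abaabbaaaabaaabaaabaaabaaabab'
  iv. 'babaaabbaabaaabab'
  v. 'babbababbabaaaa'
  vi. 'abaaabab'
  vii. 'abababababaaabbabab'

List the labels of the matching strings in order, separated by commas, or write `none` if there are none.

ii, vi

i → no match — must end with 'abab'
ii → match
iii → no match
iv → no match
v → no match — must end with 'abab'
vi → match
vii → no match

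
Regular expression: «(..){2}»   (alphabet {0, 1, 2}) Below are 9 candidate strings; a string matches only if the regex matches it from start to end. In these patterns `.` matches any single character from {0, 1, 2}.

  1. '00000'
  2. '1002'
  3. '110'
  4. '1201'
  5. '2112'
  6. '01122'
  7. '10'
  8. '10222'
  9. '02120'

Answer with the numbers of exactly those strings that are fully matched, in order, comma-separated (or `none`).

2, 4, 5

1 → no match
2 → match
3 → no match
4 → match
5 → match
6 → no match
7 → no match
8 → no match
9 → no match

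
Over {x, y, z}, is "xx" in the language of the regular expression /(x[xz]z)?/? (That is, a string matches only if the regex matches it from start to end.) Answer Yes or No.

No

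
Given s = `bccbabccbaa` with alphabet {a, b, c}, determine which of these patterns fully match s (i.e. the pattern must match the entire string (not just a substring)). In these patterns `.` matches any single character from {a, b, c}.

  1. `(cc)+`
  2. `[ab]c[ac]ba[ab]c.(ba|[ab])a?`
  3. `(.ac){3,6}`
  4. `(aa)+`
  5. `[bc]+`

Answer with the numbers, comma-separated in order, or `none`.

2

1 → no match — must start with `cc`
2 → match
3 → no match — must end with `ac`
4 → no match — must start with `aa`
5 → no match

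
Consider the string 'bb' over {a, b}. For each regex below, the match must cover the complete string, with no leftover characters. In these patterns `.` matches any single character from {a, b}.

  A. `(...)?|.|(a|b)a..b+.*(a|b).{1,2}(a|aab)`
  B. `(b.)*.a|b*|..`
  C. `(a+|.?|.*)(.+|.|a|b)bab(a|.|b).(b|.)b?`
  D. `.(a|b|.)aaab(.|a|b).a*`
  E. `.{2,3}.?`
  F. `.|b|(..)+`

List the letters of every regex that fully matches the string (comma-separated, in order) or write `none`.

A → no match
B → match
C → no match
D → no match
E → match
F → match

B, E, F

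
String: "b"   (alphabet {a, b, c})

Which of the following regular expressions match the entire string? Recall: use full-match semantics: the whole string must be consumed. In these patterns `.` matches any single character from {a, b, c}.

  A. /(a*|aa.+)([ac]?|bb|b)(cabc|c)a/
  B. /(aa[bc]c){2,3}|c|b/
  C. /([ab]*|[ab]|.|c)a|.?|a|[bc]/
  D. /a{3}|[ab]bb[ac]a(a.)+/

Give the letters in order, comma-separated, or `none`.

B, C

A → no match — must end with "a"
B → match
C → match
D → no match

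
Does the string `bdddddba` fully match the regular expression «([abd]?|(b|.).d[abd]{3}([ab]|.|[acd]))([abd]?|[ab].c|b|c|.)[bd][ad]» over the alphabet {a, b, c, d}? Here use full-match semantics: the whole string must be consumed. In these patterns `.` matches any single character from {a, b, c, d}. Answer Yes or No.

No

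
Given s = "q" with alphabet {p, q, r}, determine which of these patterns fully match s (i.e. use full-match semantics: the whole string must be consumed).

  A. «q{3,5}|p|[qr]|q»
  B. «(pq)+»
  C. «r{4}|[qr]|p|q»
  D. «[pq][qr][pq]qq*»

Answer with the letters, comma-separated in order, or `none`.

A → match
B → no match — must start with "pq"
C → match
D → no match

A, C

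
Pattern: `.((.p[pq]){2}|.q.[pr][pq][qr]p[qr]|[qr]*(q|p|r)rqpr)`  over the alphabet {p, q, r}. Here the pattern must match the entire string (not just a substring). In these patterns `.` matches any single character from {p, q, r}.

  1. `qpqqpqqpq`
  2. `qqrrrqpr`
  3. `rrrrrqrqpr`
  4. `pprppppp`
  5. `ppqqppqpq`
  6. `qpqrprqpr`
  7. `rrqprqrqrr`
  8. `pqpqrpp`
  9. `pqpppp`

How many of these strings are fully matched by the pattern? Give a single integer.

5

1. `qpqqpqqpq` → match
2. `qqrrrqpr` → match
3. `rrrrrqrqpr` → match
4. `pprppppp` → no match
5. `ppqqppqpq` → match
6. `qpqrprqpr` → no match
7. `rrqprqrqrr` → no match
8. `pqpqrpp` → match
9. `pqpppp` → no match
Total matched: 5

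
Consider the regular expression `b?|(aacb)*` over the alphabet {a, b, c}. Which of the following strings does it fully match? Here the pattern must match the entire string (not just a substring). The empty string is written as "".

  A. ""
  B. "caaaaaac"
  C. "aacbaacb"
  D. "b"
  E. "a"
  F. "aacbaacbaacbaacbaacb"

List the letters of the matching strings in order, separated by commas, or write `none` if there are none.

A → match
B → no match
C → match
D → match
E → no match
F → match

A, C, D, F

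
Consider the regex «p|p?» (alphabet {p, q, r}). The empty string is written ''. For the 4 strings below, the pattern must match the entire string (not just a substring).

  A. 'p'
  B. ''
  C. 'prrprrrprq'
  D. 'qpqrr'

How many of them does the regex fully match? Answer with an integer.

A → match
B → match
C → no match
D → no match
Total matched: 2

2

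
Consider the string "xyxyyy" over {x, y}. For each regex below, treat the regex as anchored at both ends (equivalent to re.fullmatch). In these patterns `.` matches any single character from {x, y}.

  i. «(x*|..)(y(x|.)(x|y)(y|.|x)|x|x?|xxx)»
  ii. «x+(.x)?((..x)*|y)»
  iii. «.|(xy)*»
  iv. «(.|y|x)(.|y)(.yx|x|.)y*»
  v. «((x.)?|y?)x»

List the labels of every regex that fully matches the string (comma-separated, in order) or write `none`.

iv

i → no match
ii → no match
iii → no match
iv → match
v → no match — must end with "x"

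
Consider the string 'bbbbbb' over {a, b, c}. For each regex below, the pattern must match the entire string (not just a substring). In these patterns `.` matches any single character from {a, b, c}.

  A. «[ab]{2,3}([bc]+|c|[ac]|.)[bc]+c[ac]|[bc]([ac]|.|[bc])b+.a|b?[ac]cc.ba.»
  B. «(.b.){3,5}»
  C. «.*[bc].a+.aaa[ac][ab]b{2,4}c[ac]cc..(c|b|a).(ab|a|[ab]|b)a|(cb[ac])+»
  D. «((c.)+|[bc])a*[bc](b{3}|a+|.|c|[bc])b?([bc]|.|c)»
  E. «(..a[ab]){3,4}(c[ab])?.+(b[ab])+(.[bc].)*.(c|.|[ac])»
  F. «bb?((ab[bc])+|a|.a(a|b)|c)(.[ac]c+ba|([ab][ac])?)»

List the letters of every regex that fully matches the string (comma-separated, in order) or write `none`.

D

A → no match
B → no match
C → no match
D → match
E → no match
F → no match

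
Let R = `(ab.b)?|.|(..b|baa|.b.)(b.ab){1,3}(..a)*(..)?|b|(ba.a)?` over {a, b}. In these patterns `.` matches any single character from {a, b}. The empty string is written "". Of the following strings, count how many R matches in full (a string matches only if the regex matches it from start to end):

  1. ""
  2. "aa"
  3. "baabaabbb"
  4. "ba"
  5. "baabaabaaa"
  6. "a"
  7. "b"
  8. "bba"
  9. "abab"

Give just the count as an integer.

6

1 → match
2 → no match
3 → match
4 → no match
5 → match
6 → match
7 → match
8 → no match
9 → match
Total matched: 6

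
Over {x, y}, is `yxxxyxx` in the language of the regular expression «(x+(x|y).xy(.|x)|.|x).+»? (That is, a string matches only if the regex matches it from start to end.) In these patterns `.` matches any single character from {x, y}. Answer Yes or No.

Yes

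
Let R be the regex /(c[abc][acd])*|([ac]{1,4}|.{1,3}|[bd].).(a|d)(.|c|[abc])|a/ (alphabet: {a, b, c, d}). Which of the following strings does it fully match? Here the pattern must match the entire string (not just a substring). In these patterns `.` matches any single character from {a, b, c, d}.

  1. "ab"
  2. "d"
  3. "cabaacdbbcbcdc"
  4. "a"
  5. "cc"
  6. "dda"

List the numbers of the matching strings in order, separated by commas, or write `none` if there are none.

1 → no match
2 → no match
3 → no match
4 → match
5 → no match
6 → no match

4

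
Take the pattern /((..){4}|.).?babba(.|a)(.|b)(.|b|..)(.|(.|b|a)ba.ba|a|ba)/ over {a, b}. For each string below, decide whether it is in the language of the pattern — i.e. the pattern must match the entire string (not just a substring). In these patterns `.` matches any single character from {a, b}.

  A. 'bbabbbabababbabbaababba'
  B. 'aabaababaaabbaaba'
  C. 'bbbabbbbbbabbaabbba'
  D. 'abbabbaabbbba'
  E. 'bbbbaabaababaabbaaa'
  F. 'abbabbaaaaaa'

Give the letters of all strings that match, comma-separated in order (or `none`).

A → match
B → no match
C → match
D → match
E → no match
F → match

A, C, D, F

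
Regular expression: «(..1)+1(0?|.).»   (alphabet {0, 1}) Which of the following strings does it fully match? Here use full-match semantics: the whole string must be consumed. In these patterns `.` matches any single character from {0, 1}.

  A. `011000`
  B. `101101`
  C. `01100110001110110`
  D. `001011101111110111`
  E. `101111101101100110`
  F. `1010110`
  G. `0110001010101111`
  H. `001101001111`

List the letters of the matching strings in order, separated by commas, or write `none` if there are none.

A → no match
B → match
C → no match
D → no match
E → no match
F → no match
G → no match
H → match

B, H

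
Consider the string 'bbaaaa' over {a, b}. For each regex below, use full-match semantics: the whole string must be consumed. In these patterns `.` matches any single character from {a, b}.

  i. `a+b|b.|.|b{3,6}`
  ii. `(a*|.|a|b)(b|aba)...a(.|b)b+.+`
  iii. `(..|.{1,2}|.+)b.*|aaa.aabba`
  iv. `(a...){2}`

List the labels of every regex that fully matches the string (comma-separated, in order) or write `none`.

iii

i → no match
ii → no match
iii → match
iv → no match — must start with 'a'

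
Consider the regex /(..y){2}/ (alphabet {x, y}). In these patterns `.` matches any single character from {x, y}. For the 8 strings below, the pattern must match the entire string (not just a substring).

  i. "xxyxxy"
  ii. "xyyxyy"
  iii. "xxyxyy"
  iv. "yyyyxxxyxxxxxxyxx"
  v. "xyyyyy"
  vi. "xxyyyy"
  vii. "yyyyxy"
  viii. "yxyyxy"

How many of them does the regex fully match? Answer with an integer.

i. "xxyxxy" → match
ii. "xyyxyy" → match
iii. "xxyxyy" → match
iv → no match — must end with "y"
v. "xyyyyy" → match
vi. "xxyyyy" → match
vii. "yyyyxy" → match
viii. "yxyyxy" → match
Total matched: 7

7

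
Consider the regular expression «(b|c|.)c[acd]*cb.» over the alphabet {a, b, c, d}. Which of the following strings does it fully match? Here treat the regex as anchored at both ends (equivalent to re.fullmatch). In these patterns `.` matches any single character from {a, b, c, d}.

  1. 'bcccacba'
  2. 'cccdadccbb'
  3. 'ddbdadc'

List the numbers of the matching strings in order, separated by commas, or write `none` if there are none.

1, 2

1 → match
2 → match
3 → no match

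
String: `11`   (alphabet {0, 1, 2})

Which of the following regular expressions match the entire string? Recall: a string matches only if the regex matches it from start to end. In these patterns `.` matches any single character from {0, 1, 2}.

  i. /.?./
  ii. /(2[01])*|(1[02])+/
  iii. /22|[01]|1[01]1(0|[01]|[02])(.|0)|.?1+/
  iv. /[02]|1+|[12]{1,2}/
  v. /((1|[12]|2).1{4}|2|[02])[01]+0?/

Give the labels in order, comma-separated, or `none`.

i → match
ii → no match
iii → match
iv → match
v → no match

i, iii, iv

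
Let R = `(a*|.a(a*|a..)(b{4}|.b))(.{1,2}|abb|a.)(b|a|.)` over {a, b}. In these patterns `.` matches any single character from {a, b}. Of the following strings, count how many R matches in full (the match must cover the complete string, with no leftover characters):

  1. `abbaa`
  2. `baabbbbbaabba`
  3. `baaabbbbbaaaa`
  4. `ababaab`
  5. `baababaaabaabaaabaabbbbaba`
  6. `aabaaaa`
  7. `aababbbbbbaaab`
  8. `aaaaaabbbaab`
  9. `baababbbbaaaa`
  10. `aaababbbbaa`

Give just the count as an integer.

1 → no match
2 → no match
3 → no match
4 → no match
5 → no match
6 → no match
7 → no match
8 → no match
9 → no match
10 → match
Total matched: 1

1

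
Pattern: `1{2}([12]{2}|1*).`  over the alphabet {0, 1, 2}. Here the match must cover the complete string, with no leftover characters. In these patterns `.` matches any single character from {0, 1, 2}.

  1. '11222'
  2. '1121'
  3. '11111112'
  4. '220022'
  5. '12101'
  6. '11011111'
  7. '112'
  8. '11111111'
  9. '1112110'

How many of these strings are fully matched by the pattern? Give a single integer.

4

1 → match
2 → no match
3 → match
4 → no match — must start with '1'
5 → no match
6 → no match
7 → match
8 → match
9 → no match
Total matched: 4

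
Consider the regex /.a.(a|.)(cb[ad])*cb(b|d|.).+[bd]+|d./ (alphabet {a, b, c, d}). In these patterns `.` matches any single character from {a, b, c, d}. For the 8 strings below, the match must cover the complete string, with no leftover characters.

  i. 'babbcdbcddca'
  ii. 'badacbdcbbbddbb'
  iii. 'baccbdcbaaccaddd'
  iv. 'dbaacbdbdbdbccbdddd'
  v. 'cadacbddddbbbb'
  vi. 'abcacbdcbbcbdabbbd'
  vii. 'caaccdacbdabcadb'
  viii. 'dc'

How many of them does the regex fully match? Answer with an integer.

3

i. 'babbcdbcddca' → no match
ii → match
iii → no match
iv → no match
v → match
vi → no match
vii → no match
viii. 'dc' → match
Total matched: 3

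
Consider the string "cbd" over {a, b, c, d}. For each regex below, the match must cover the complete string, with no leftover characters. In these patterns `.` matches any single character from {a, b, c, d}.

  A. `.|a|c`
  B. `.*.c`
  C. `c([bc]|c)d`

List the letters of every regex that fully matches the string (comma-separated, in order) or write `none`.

C

A → no match
B → no match — must end with "c"
C → match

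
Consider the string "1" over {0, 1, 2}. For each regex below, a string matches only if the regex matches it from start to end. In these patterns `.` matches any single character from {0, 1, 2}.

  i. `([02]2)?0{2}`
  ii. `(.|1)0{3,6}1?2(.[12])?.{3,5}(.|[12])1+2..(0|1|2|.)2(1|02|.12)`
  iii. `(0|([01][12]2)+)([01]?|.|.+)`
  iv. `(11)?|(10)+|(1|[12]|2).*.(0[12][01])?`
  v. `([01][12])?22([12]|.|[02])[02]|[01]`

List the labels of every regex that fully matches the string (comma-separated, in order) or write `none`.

i → no match — must end with "0"
ii → no match
iii → no match
iv → no match
v → match

v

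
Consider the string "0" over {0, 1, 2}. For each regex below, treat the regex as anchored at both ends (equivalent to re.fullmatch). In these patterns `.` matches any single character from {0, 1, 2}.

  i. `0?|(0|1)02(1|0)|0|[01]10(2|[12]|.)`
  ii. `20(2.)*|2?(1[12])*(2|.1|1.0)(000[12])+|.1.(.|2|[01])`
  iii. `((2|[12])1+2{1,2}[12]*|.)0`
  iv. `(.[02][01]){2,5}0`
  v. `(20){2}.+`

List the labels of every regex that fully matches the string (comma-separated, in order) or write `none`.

i → match
ii → no match
iii → no match
iv → no match
v → no match — must start with "20"

i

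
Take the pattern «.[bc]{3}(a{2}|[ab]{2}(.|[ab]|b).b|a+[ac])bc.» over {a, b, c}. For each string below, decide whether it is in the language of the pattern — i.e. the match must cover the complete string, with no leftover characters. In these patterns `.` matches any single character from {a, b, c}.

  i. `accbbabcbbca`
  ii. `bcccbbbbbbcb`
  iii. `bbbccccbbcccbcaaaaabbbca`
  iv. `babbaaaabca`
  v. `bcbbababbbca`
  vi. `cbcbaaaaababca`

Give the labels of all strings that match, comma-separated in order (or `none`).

i, ii, v

i. `accbbabcbbca` → match
ii. `bcccbbbbbbcb` → match
iii → no match
iv. `babbaaaabca` → no match
v. `bcbbababbbca` → match
vi → no match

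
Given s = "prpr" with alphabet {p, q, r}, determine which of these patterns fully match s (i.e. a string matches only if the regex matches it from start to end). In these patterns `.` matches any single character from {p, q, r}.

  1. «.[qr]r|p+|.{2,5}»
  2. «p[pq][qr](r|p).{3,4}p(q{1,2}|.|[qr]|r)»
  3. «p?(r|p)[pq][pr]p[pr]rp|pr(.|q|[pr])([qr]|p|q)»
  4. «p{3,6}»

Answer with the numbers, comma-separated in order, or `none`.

1, 3

1 → match
2 → no match
3 → match
4 → no match — must end with "p"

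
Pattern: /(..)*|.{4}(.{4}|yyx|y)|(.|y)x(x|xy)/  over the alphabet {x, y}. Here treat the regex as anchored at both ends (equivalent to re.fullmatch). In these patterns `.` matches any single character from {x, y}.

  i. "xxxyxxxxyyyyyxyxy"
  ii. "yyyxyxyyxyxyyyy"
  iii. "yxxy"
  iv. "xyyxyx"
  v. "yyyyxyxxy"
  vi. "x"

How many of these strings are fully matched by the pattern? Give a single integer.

i → no match
ii → no match
iii → match
iv → match
v → no match
vi → no match
Total matched: 2

2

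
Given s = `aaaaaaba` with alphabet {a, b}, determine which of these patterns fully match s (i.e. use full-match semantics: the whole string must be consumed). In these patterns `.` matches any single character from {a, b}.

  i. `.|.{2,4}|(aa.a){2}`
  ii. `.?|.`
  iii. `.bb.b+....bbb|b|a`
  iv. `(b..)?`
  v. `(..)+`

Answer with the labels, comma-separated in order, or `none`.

i → match
ii → no match
iii → no match
iv → no match
v → match

i, v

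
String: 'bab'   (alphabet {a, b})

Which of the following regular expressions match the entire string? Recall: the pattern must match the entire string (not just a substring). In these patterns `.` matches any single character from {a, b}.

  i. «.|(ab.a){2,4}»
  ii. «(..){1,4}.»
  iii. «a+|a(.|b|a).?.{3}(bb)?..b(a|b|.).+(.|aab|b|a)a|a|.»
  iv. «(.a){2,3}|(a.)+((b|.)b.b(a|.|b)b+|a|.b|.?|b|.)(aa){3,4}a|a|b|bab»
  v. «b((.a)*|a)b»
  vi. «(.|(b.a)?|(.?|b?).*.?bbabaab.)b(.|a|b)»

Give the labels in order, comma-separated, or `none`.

ii, iv, v

i → no match
ii → match
iii → no match
iv → match
v → match
vi → no match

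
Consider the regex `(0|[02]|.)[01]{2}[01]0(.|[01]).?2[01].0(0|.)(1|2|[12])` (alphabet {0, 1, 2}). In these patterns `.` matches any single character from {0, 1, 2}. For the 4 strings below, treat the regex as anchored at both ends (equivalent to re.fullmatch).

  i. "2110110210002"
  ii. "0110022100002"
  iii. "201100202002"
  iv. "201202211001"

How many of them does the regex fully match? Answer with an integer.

1

i → no match
ii → no match
iii → match
iv → no match
Total matched: 1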